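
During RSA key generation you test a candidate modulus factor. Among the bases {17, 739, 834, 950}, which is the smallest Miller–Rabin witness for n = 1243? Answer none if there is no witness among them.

17

n − 1 = 1242 = 2^1 · 621, so s = 1 and d = 621.
Base 17: x_0 = 17^621 mod 1243 = 666. x_0 ∉ {1, 1242} and s = 1, so 17 is a Miller–Rabin witness and 1243 is composite.
Base 739: x_0 = 739^621 mod 1243 = 288. x_0 ∉ {1, 1242} and s = 1, so 739 is a Miller–Rabin witness and 1243 is composite.
Base 834: x_0 = 834^621 mod 1243 = 1054. x_0 ∉ {1, 1242} and s = 1, so 834 is a Miller–Rabin witness and 1243 is composite.
Base 950: x_0 = 950^621 mod 1243 = 994. x_0 ∉ {1, 1242} and s = 1, so 950 is a Miller–Rabin witness and 1243 is composite.
The smallest witness among the given bases is 17.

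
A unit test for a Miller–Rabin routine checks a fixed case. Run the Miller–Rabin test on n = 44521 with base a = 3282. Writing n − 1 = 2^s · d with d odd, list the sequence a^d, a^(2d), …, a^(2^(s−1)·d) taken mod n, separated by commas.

n − 1 = 44520 = 2^3 · 5565, so s = 3 and d = 5565.
x_0 = 3282^5565 mod 44521 = 20468.
x_1 = 20468^2 mod 44521 = 40935.
x_2 = 40935^2 mod 44521 = 37348.

20468, 40935, 37348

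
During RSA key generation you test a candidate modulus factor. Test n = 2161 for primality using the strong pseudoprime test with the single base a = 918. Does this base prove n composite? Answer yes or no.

n − 1 = 2160 = 2^4 · 135, so s = 4 and d = 135.
Repeated squaring mod 2161: 918^1 ≡ 918, 918^2 ≡ 2095, 918^4 ≡ 34, 918^8 ≡ 1156, 918^16 ≡ 838, 918^32 ≡ 2080, 918^64 ≡ 78, 918^128 ≡ 1762.
135 = 128 + 4 + 2 + 1, so 918^135 ≡ 1762·34·2095·918 ≡ 458 (mod 2161).
x_0 = 918^135 mod 2161 = 458.
x_0 is neither 1 nor 2160, so continue squaring.
x_1 = 458^2 mod 2161 = 147.
x_2 = 147^2 mod 2161 = 2160.
x_2 ≡ −1, so 918 is not a witness.

no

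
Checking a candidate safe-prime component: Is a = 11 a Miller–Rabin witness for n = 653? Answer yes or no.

no

n − 1 = 652 = 2^2 · 163, so s = 2 and d = 163.
x_0 = 11^163 mod 653 = 652.
x_0 = 652 ≡ −1, so 11 is not a witness.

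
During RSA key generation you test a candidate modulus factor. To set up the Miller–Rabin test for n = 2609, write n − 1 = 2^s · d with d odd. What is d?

163

Halving: 2608 → 1304 → 652 → 326 → 163; 163 is odd.
So 2608 = 2^4 · 163.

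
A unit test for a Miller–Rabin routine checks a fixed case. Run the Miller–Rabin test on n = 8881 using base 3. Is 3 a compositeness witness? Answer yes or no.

n − 1 = 8880 = 2^4 · 555, so s = 4 and d = 555.
x_0 = 3^555 mod 8881 = 8344.
x_0 is neither 1 nor 8880, so continue squaring.
x_1 = 8344^2 mod 8881 = 4177.
x_2 = 4177^2 mod 8881 = 5045.
x_3 = 5045^2 mod 8881 = 7960.
Reached i = s−1 = 3 without hitting −1: 3 is a Miller–Rabin witness and 8881 is composite.

yes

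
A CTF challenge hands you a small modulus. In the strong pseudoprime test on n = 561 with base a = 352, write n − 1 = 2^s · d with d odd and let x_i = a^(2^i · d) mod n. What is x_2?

n − 1 = 560 = 2^4 · 35, so s = 4 and d = 35.
x_0 = 352^35 mod 561 = 385.
x_1 = 385^2 mod 561 = 121.
x_2 = 121^2 mod 561 = 55.

55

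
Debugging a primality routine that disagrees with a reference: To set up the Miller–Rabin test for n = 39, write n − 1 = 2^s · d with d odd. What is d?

19

Halving: 38 → 19; 19 is odd.
So 38 = 2^1 · 19.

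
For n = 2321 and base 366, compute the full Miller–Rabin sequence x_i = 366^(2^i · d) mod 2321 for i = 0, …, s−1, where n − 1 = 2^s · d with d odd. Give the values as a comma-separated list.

n − 1 = 2320 = 2^4 · 145, so s = 4 and d = 145.
x_0 = 366^145 mod 2321 = 1508.
x_1 = 1508^2 mod 2321 = 1805.
x_2 = 1805^2 mod 2321 = 1662.
x_3 = 1662^2 mod 2321 = 254.

1508, 1805, 1662, 254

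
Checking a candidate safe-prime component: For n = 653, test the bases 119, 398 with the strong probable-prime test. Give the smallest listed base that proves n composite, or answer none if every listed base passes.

none

n − 1 = 652 = 2^2 · 163, so s = 2 and d = 163.
Base 119: x_0 = 119^163 mod 653 = 149. x_0 is neither 1 nor 652, so continue squaring. x_1 = 149^2 mod 653 = 652. x_1 ≡ −1, so 119 is not a witness.
Base 398: x_0 = 398^163 mod 653 = 504. x_0 is neither 1 nor 652, so continue squaring. x_1 = 504^2 mod 653 = 652. x_1 ≡ −1, so 398 is not a witness.
No listed base is a witness for 653.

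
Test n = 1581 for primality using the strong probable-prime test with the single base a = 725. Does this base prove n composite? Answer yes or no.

n − 1 = 1580 = 2^2 · 395, so s = 2 and d = 395.
x_0 = 725^395 mod 1581 = 1049.
x_0 is neither 1 nor 1580, so continue squaring.
x_1 = 1049^2 mod 1581 = 25.
Reached i = s−1 = 1 without hitting −1: 725 is a Miller–Rabin witness and 1581 is composite.

yes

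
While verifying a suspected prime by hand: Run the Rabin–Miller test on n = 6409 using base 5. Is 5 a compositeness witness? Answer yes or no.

yes

n − 1 = 6408 = 2^3 · 801, so s = 3 and d = 801.
x_0 = 5^801 mod 6409 = 5751.
x_0 is neither 1 nor 6408, so continue squaring.
x_1 = 5751^2 mod 6409 = 3561.
x_2 = 3561^2 mod 6409 = 3719.
Reached i = s−1 = 2 without hitting −1: 5 is a Miller–Rabin witness and 6409 is composite.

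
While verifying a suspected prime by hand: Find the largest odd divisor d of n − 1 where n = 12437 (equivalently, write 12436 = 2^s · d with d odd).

3109

Halving: 12436 → 6218 → 3109; 3109 is odd.
So 12436 = 2^2 · 3109.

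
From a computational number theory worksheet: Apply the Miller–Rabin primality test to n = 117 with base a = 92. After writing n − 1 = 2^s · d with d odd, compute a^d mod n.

14

n − 1 = 116 = 2^2 · 29, so s = 2 and d = 29.
Repeated squaring mod 117: 92^1 ≡ 92, 92^2 ≡ 40, 92^4 ≡ 79, 92^8 ≡ 40, 92^16 ≡ 79.
29 = 16 + 8 + 4 + 1, so 92^29 ≡ 79·40·79·92 ≡ 14 (mod 117).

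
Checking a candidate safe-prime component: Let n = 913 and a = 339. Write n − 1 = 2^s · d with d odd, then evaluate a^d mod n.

466

n − 1 = 912 = 2^4 · 57, so s = 4 and d = 57.
339^57 mod 913 = 466.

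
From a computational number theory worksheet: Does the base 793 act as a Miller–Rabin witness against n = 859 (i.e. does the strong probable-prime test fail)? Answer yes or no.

n − 1 = 858 = 2^1 · 429, so s = 1 and d = 429.
x_0 = 793^429 mod 859 = 1.
x_0 = 1, so 793 is not a witness.

no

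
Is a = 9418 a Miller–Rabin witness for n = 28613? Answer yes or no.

n − 1 = 28612 = 2^2 · 7153, so s = 2 and d = 7153.
x_0 = 9418^7153 mod 28613 = 21508.
x_0 is neither 1 nor 28612, so continue squaring.
x_1 = 21508^2 mod 28613 = 7693.
Reached i = s−1 = 1 without hitting −1: 9418 is a Miller–Rabin witness and 28613 is composite.

yes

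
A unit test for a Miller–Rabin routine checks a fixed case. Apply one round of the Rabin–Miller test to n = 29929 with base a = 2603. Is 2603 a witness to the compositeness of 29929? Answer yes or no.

n − 1 = 29928 = 2^3 · 3741, so s = 3 and d = 3741.
x_0 = 2603^3741 mod 29929 = 21532.
x_0 is neither 1 nor 29928, so continue squaring.
x_1 = 21532^2 mod 29929 = 26814.
x_2 = 26814^2 mod 29929 = 6229.
Reached i = s−1 = 2 without hitting −1: 2603 is a Miller–Rabin witness and 29929 is composite.

yes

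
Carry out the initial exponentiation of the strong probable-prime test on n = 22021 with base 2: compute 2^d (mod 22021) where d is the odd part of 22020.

13958

n − 1 = 22020 = 2^2 · 5505, so s = 2 and d = 5505.
2^5505 mod 22021 = 13958.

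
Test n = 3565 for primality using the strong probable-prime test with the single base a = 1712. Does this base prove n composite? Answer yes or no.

n − 1 = 3564 = 2^2 · 891, so s = 2 and d = 891.
x_0 = 1712^891 mod 3565 = 1678.
x_0 is neither 1 nor 3564, so continue squaring.
x_1 = 1678^2 mod 3565 = 2899.
Reached i = s−1 = 1 without hitting −1: 1712 is a Miller–Rabin witness and 3565 is composite.

yes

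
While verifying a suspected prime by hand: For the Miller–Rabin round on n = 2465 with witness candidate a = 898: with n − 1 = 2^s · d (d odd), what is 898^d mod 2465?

753

n − 1 = 2464 = 2^5 · 77, so s = 5 and d = 77.
Repeated squaring mod 2465: 898^1 ≡ 898, 898^2 ≡ 349, 898^4 ≡ 1016, 898^8 ≡ 1886, 898^16 ≡ 1, 898^32 ≡ 1, 898^64 ≡ 1.
77 = 64 + 8 + 4 + 1, so 898^77 ≡ 1·1886·1016·898 ≡ 753 (mod 2465).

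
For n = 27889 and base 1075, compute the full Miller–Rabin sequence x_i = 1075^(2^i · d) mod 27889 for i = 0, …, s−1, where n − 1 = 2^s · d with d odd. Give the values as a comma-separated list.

23546, 8685, 17369, 6848

n − 1 = 27888 = 2^4 · 1743, so s = 4 and d = 1743.
x_0 = 1075^1743 mod 27889 = 23546.
x_1 = 23546^2 mod 27889 = 8685.
x_2 = 8685^2 mod 27889 = 17369.
x_3 = 17369^2 mod 27889 = 6848.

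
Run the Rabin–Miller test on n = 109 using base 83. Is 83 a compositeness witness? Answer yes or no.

n − 1 = 108 = 2^2 · 27, so s = 2 and d = 27.
x_0 = 83^27 mod 109 = 108.
x_0 = 108 ≡ −1, so 83 is not a witness.

no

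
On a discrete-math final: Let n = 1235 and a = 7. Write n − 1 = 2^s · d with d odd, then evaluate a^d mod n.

752

n − 1 = 1234 = 2^1 · 617, so s = 1 and d = 617.
7^617 mod 1235 = 752.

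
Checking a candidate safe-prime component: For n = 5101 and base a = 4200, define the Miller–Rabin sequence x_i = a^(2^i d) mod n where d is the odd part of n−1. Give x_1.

1

n − 1 = 5100 = 2^2 · 1275, so s = 2 and d = 1275.
x_0 = 4200^1275 mod 5101 = 1.
x_1 = 1^2 mod 5101 = 1.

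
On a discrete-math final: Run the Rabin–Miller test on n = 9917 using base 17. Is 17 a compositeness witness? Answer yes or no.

n − 1 = 9916 = 2^2 · 2479, so s = 2 and d = 2479.
Repeated squaring mod 9917: 17^1 ≡ 17, 17^2 ≡ 289, 17^4 ≡ 4185, 17^8 ≡ 803, 17^16 ≡ 204, 17^32 ≡ 1948, 17^64 ≡ 6410, 17^128 ≡ 1969, 17^256 ≡ 9331, 17^512 ≡ 6218, 17^1024 ≡ 7058, 17^2048 ≡ 2273.
2479 = 2048 + 256 + 128 + 32 + 8 + 4 + 2 + 1, so 17^2479 ≡ 2273·9331·1969·1948·803·4185·289·17 ≡ 8149 (mod 9917).
x_0 = 17^2479 mod 9917 = 8149.
x_0 is neither 1 nor 9916, so continue squaring.
x_1 = 8149^2 mod 9917 = 1969.
Reached i = s−1 = 1 without hitting −1: 17 is a Miller–Rabin witness and 9917 is composite.

yes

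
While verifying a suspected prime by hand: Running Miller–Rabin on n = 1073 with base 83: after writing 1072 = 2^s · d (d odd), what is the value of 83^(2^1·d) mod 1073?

1069

n − 1 = 1072 = 2^4 · 67, so s = 4 and d = 67.
x_0 = 83^67 mod 1073 = 604.
x_1 = 604^2 mod 1073 = 1069.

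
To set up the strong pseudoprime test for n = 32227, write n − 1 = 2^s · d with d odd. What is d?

Halving: 32226 → 16113; 16113 is odd.
So 32226 = 2^1 · 16113.

16113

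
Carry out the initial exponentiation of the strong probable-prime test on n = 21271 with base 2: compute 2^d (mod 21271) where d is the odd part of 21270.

7454

n − 1 = 21270 = 2^1 · 10635, so s = 1 and d = 10635.
Repeated squaring mod 21271: 2^1 ≡ 2, 2^2 ≡ 4, 2^4 ≡ 16, 2^8 ≡ 256, 2^16 ≡ 1723, 2^32 ≡ 12060, 2^64 ≡ 13773, 2^128 ≡ 751, 2^256 ≡ 10955, 2^512 ≡ 1043, 2^1024 ≡ 3028, 2^2048 ≡ 983, 2^4096 ≡ 9094, 2^8192 ≡ 20459.
10635 = 8192 + 2048 + 256 + 128 + 8 + 2 + 1, so 2^10635 ≡ 20459·983·10955·751·256·4·2 ≡ 7454 (mod 21271).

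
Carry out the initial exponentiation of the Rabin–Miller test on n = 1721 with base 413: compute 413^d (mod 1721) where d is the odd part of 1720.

1720

n − 1 = 1720 = 2^3 · 215, so s = 3 and d = 215.
413^215 mod 1721 = 1720.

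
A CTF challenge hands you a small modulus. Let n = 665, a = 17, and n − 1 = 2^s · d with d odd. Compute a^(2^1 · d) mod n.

n − 1 = 664 = 2^3 · 83, so s = 3 and d = 83.
Repeated squaring mod 665: 17^1 ≡ 17, 17^2 ≡ 289, 17^4 ≡ 396, 17^8 ≡ 541, 17^16 ≡ 81, 17^32 ≡ 576, 17^64 ≡ 606.
83 = 64 + 16 + 2 + 1, so 17^83 ≡ 606·81·289·17 ≡ 593 (mod 665).
x_0 = 593.
x_1 = 593^2 mod 665 = 529.

529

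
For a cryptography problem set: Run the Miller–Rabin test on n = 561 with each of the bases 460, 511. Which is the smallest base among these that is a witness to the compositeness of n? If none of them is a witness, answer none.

n − 1 = 560 = 2^4 · 35, so s = 4 and d = 35.
Base 460: x_0 = 460^35 mod 561 = 1. x_0 = 1, so 460 is not a witness.
Base 511: x_0 = 511^35 mod 561 = 1. x_0 = 1, so 511 is not a witness.
No listed base is a witness for 561.

none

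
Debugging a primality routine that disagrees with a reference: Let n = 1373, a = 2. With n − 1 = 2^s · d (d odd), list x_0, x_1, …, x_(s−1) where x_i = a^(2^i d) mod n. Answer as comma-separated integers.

n − 1 = 1372 = 2^2 · 343, so s = 2 and d = 343.
x_0 = 2^343 mod 1373 = 668.
x_1 = 668^2 mod 1373 = 1372.

668, 1372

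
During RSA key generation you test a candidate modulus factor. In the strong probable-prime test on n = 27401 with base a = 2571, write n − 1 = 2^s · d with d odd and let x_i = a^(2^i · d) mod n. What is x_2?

10649

n − 1 = 27400 = 2^3 · 3425, so s = 3 and d = 3425.
x_0 = 2571^3425 mod 27401 = 5587.
x_1 = 5587^2 mod 27401 = 4830.
x_2 = 4830^2 mod 27401 = 10649.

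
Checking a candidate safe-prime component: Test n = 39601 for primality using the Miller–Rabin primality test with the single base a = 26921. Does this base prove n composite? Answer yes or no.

n − 1 = 39600 = 2^4 · 2475, so s = 4 and d = 2475.
x_0 = 26921^2475 mod 39601 = 26866.
x_0 is neither 1 nor 39600, so continue squaring.
x_1 = 26866^2 mod 39601 = 14130.
x_2 = 14130^2 mod 39601 = 28259.
x_3 = 28259^2 mod 39601 = 16916.
Reached i = s−1 = 3 without hitting −1: 26921 is a Miller–Rabin witness and 39601 is composite.

yes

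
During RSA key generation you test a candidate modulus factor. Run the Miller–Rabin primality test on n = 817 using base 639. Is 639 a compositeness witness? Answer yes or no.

no

n − 1 = 816 = 2^4 · 51, so s = 4 and d = 51.
x_0 = 639^51 mod 817 = 816.
x_0 = 816 ≡ −1, so 639 is not a witness.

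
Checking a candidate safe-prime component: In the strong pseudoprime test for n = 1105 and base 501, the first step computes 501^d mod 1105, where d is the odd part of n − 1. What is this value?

281

n − 1 = 1104 = 2^4 · 69, so s = 4 and d = 69.
501^69 mod 1105 = 281.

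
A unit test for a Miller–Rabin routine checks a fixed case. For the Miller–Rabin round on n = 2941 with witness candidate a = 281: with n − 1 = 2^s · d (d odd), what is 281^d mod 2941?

1855

n − 1 = 2940 = 2^2 · 735, so s = 2 and d = 735.
281^735 mod 2941 = 1855.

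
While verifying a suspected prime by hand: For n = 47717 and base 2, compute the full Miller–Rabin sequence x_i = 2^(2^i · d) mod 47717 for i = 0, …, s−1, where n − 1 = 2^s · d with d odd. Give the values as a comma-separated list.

n − 1 = 47716 = 2^2 · 11929, so s = 2 and d = 11929.
x_0 = 2^11929 mod 47717 = 45468.
x_1 = 45468^2 mod 47717 = 47716.

45468, 47716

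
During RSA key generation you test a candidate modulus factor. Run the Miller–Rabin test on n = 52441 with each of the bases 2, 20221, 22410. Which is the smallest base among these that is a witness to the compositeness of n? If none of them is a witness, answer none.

2

n − 1 = 52440 = 2^3 · 6555, so s = 3 and d = 6555.
Base 2: x_0 = 2^6555 mod 52441 = 8122. x_0 is neither 1 nor 52440, so continue squaring. x_1 = 8122^2 mod 52441 = 48547. x_2 = 48547^2 mod 52441 = 7787. Reached i = s−1 = 2 without hitting −1: 2 is a Miller–Rabin witness and 52441 is composite.
Base 20221: x_0 = 20221^6555 mod 52441 = 30335. x_0 is neither 1 nor 52440, so continue squaring. x_1 = 30335^2 mod 52441 = 29998. x_2 = 29998^2 mod 52441 = 44885. Reached i = s−1 = 2 without hitting −1: 20221 is a Miller–Rabin witness and 52441 is composite.
Base 22410: x_0 = 22410^6555 mod 52441 = 27373. x_0 is neither 1 nor 52440, so continue squaring. x_1 = 27373^2 mod 52441 = 4121. x_2 = 4121^2 mod 52441 = 44198. Reached i = s−1 = 2 without hitting −1: 22410 is a Miller–Rabin witness and 52441 is composite.
The smallest witness among the given bases is 2.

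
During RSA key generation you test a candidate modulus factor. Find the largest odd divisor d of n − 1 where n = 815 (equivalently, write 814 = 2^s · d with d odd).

Halving: 814 → 407; 407 is odd.
So 814 = 2^1 · 407.

407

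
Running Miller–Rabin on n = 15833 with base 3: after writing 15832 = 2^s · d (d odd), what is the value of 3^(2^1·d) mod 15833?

n − 1 = 15832 = 2^3 · 1979, so s = 3 and d = 1979.
x_0 = 3^1979 mod 15833 = 15252.
x_1 = 15252^2 mod 15833 = 5068.

5068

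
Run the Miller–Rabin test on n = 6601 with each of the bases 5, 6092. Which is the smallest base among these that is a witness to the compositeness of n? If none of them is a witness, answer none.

5

n − 1 = 6600 = 2^3 · 825, so s = 3 and d = 825.
Base 5: x_0 = 5^825 mod 6601 = 3863. x_0 is neither 1 nor 6600, so continue squaring. x_1 = 3863^2 mod 6601 = 4509. x_2 = 4509^2 mod 6601 = 1. x_2 = 1 but x_1 ≠ ±1, a nontrivial square root of 1 — 5 is a witness and 6601 is composite.
Base 6092: x_0 = 6092^825 mod 6601 = 1954. x_0 is neither 1 nor 6600, so continue squaring. x_1 = 1954^2 mod 6601 = 2738. x_2 = 2738^2 mod 6601 = 4509. Reached i = s−1 = 2 without hitting −1: 6092 is a Miller–Rabin witness and 6601 is composite.
The smallest witness among the given bases is 5.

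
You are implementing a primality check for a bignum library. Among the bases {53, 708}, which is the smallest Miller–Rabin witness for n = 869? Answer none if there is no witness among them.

n − 1 = 868 = 2^2 · 217, so s = 2 and d = 217.
Base 53: x_0 = 53^217 mod 869 = 48. x_0 is neither 1 nor 868, so continue squaring. x_1 = 48^2 mod 869 = 566. Reached i = s−1 = 1 without hitting −1: 53 is a Miller–Rabin witness and 869 is composite.
Base 708: x_0 = 708^217 mod 869 = 841. x_0 is neither 1 nor 868, so continue squaring. x_1 = 841^2 mod 869 = 784. Reached i = s−1 = 1 without hitting −1: 708 is a Miller–Rabin witness and 869 is composite.
The smallest witness among the given bases is 53.

53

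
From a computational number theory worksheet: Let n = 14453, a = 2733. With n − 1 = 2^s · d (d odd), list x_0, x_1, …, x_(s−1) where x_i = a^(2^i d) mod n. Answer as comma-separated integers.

12977, 10626

n − 1 = 14452 = 2^2 · 3613, so s = 2 and d = 3613.
x_0 = 2733^3613 mod 14453 = 12977.
x_1 = 12977^2 mod 14453 = 10626.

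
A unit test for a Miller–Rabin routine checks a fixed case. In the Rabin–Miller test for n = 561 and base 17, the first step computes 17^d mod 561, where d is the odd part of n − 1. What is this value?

n − 1 = 560 = 2^4 · 35, so s = 4 and d = 35.
By repeated squaring, 17^35 ≡ 527 (mod 561).

527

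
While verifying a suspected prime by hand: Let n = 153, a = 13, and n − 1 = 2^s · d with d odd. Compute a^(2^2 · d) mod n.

n − 1 = 152 = 2^3 · 19, so s = 3 and d = 19.
x_0 = 13^19 mod 153 = 4.
x_1 = 4^2 mod 153 = 16.
x_2 = 16^2 mod 153 = 103.

103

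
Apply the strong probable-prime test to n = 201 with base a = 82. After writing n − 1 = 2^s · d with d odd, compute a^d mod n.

n − 1 = 200 = 2^3 · 25, so s = 3 and d = 25.
By repeated squaring, 82^25 ≡ 25 (mod 201).

25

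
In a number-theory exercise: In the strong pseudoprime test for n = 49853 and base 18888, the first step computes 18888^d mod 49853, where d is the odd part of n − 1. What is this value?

6131

n − 1 = 49852 = 2^2 · 12463, so s = 2 and d = 12463.
Repeated squaring mod 49853: 18888^1 ≡ 18888, 18888^2 ≡ 8476, 18888^4 ≡ 4403, 18888^8 ≡ 43445, 18888^16 ≡ 33445, 18888^32 ≡ 16264, 18888^64 ≡ 47531, 18888^128 ≡ 7560, 18888^256 ≡ 22062, 18888^512 ≡ 17005, 18888^1024 ≡ 22625, 18888^2048 ≡ 21, 18888^4096 ≡ 441, 18888^8192 ≡ 44922.
12463 = 8192 + 4096 + 128 + 32 + 8 + 4 + 2 + 1, so 18888^12463 ≡ 44922·441·7560·16264·43445·4403·8476·18888 ≡ 6131 (mod 49853).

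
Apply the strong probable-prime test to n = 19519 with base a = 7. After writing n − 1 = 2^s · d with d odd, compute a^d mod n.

14777

n − 1 = 19518 = 2^1 · 9759, so s = 1 and d = 9759.
By repeated squaring, 7^9759 ≡ 14777 (mod 19519).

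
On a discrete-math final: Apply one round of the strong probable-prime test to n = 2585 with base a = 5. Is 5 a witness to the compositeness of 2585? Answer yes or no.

yes

n − 1 = 2584 = 2^3 · 323, so s = 3 and d = 323.
x_0 = 5^323 mod 2585 = 1885.
x_0 is neither 1 nor 2584, so continue squaring.
x_1 = 1885^2 mod 2585 = 1435.
x_2 = 1435^2 mod 2585 = 1565.
Reached i = s−1 = 2 without hitting −1: 5 is a Miller–Rabin witness and 2585 is composite.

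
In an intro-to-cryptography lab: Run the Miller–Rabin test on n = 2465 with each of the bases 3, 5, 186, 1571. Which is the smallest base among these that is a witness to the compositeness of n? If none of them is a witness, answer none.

3

n − 1 = 2464 = 2^5 · 77, so s = 5 and d = 77.
Base 3: x_0 = 3^77 mod 2465 = 2018. x_0 is neither 1 nor 2464, so continue squaring. x_1 = 2018^2 mod 2465 = 144. x_2 = 144^2 mod 2465 = 1016. x_3 = 1016^2 mod 2465 = 1886. x_4 = 1886^2 mod 2465 = 1. x_4 = 1 but x_3 ≠ ±1, a nontrivial square root of 1 — 3 is a witness and 2465 is composite.
Base 5: x_0 = 5^77 mod 2465 = 2145. x_0 is neither 1 nor 2464, so continue squaring. x_1 = 2145^2 mod 2465 = 1335. x_2 = 1335^2 mod 2465 = 30. x_3 = 30^2 mod 2465 = 900. x_4 = 900^2 mod 2465 = 1480. Reached i = s−1 = 4 without hitting −1: 5 is a Miller–Rabin witness and 2465 is composite.
Base 186: x_0 = 186^77 mod 2465 = 186. x_0 is neither 1 nor 2464, so continue squaring. x_1 = 186^2 mod 2465 = 86. x_2 = 86^2 mod 2465 = 1. x_2 = 1 but x_1 ≠ ±1, a nontrivial square root of 1 — 186 is a witness and 2465 is composite.
Base 1571: x_0 = 1571^77 mod 2465 = 1536. x_0 is neither 1 nor 2464, so continue squaring. x_1 = 1536^2 mod 2465 = 291. x_2 = 291^2 mod 2465 = 871. x_3 = 871^2 mod 2465 = 1886. x_4 = 1886^2 mod 2465 = 1. x_4 = 1 but x_3 ≠ ±1, a nontrivial square root of 1 — 1571 is a witness and 2465 is composite.
The smallest witness among the given bases is 3.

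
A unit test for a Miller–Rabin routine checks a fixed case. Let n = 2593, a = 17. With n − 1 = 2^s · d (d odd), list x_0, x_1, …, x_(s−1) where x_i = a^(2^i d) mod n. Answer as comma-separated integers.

697, 918, 2592, 1, 1

n − 1 = 2592 = 2^5 · 81, so s = 5 and d = 81.
x_0 = 17^81 mod 2593 = 697.
x_1 = 697^2 mod 2593 = 918.
x_2 = 918^2 mod 2593 = 2592.
x_3 = 2592^2 mod 2593 = 1.
x_4 = 1^2 mod 2593 = 1.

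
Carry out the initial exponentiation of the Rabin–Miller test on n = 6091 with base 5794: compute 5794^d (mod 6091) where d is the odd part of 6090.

1

n − 1 = 6090 = 2^1 · 3045, so s = 1 and d = 3045.
Repeated squaring mod 6091: 5794^1 ≡ 5794, 5794^2 ≡ 2935, 5794^4 ≡ 1551, 5794^8 ≡ 5747, 5794^16 ≡ 2607, 5794^32 ≡ 4984, 5794^64 ≡ 1158, 5794^128 ≡ 944, 5794^256 ≡ 1850, 5794^512 ≡ 5449, 5794^1024 ≡ 4067, 5794^2048 ≡ 3424.
3045 = 2048 + 512 + 256 + 128 + 64 + 32 + 4 + 1, so 5794^3045 ≡ 3424·5449·1850·944·1158·4984·1551·5794 ≡ 1 (mod 6091).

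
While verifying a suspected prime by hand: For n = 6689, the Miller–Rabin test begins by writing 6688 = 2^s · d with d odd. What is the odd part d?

209

Halving: 6688 → 3344 → 1672 → 836 → 418 → 209; 209 is odd.
So 6688 = 2^5 · 209.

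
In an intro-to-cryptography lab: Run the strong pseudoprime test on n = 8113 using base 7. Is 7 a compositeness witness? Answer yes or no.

n − 1 = 8112 = 2^4 · 507, so s = 4 and d = 507.
x_0 = 7^507 mod 8113 = 3668.
x_0 is neither 1 nor 8112, so continue squaring.
x_1 = 3668^2 mod 8113 = 2870.
x_2 = 2870^2 mod 8113 = 2205.
x_3 = 2205^2 mod 8113 = 2338.
Reached i = s−1 = 3 without hitting −1: 7 is a Miller–Rabin witness and 8113 is composite.

yes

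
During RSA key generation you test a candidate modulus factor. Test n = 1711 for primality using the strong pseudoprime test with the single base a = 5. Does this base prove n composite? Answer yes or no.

n − 1 = 1710 = 2^1 · 855, so s = 1 and d = 855.
x_0 = 5^855 mod 1711 = 730.
x_0 ∉ {1, 1710} and s = 1, so 5 is a Miller–Rabin witness and 1711 is composite.

yes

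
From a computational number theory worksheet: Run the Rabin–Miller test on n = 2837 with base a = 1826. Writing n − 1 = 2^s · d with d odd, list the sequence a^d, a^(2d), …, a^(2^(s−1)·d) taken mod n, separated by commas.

n − 1 = 2836 = 2^2 · 709, so s = 2 and d = 709.
x_0 = 1826^709 mod 2837 = 416.
x_1 = 416^2 mod 2837 = 2836.

416, 2836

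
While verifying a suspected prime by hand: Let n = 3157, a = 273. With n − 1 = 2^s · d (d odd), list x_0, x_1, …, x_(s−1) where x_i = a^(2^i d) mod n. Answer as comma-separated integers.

588, 1631

n − 1 = 3156 = 2^2 · 789, so s = 2 and d = 789.
x_0 = 273^789 mod 3157 = 588.
x_1 = 588^2 mod 3157 = 1631.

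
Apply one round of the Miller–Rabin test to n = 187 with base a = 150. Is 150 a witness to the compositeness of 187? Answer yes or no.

n − 1 = 186 = 2^1 · 93, so s = 1 and d = 93.
x_0 = 150^93 mod 187 = 90.
x_0 ∉ {1, 186} and s = 1, so 150 is a Miller–Rabin witness and 187 is composite.

yes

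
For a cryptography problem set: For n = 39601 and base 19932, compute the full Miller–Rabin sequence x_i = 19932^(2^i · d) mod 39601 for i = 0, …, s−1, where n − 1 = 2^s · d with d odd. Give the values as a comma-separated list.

5573, 11145, 22289, 4976

n − 1 = 39600 = 2^4 · 2475, so s = 4 and d = 2475.
x_0 = 19932^2475 mod 39601 = 5573.
x_1 = 5573^2 mod 39601 = 11145.
x_2 = 11145^2 mod 39601 = 22289.
x_3 = 22289^2 mod 39601 = 4976.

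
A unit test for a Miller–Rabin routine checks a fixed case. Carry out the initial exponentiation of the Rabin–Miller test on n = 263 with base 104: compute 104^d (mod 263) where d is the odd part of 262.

n − 1 = 262 = 2^1 · 131, so s = 1 and d = 131.
Repeated squaring mod 263: 104^1 ≡ 104, 104^2 ≡ 33, 104^4 ≡ 37, 104^8 ≡ 54, 104^16 ≡ 23, 104^32 ≡ 3, 104^64 ≡ 9, 104^128 ≡ 81.
131 = 128 + 2 + 1, so 104^131 ≡ 81·33·104 ≡ 1 (mod 263).

1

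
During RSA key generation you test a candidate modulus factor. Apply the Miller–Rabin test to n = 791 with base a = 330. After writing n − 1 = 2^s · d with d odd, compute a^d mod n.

n − 1 = 790 = 2^1 · 395, so s = 1 and d = 395.
Repeated squaring mod 791: 330^1 ≡ 330, 330^2 ≡ 533, 330^4 ≡ 120, 330^8 ≡ 162, 330^16 ≡ 141, 330^32 ≡ 106, 330^64 ≡ 162, 330^128 ≡ 141, 330^256 ≡ 106.
395 = 256 + 128 + 8 + 2 + 1, so 330^395 ≡ 106·141·162·533·330 ≡ 288 (mod 791).

288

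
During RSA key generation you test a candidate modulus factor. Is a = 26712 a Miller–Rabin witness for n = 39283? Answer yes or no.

n − 1 = 39282 = 2^1 · 19641, so s = 1 and d = 19641.
x_0 = 26712^19641 mod 39283 = 29987.
x_0 ∉ {1, 39282} and s = 1, so 26712 is a Miller–Rabin witness and 39283 is composite.

yes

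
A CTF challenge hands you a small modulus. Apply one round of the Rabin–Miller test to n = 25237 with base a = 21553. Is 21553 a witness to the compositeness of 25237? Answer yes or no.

n − 1 = 25236 = 2^2 · 6309, so s = 2 and d = 6309.
Repeated squaring mod 25237: 21553^1 ≡ 21553, 21553^2 ≡ 19587, 21553^4 ≡ 22932, 21553^8 ≡ 13255, 21553^16 ≡ 20268, 21553^32 ≡ 9175, 21553^64 ≡ 15230, 21553^128 ≡ 24870, 21553^256 ≡ 8504, 21553^512 ≡ 14011, 21553^1024 ≡ 14735, 21553^2048 ≡ 6314, 21553^4096 ≡ 17373.
6309 = 4096 + 2048 + 128 + 32 + 4 + 1, so 21553^6309 ≡ 17373·6314·24870·9175·22932·21553 ≡ 1 (mod 25237).
x_0 = 21553^6309 mod 25237 = 1.
x_0 = 1, so 21553 is not a witness.

no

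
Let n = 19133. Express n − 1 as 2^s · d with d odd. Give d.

4783

Halving: 19132 → 9566 → 4783; 4783 is odd.
So 19132 = 2^2 · 4783.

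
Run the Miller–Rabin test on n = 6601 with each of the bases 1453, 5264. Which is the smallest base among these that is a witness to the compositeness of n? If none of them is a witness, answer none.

5264

n − 1 = 6600 = 2^3 · 825, so s = 3 and d = 825.
Base 1453: x_0 = 1453^825 mod 6601 = 1. x_0 = 1, so 1453 is not a witness.
Base 5264: x_0 = 5264^825 mod 6601 = 4921. x_0 is neither 1 nor 6600, so continue squaring. x_1 = 4921^2 mod 6601 = 3773. x_2 = 3773^2 mod 6601 = 3773. Reached i = s−1 = 2 without hitting −1: 5264 is a Miller–Rabin witness and 6601 is composite.
The smallest witness among the given bases is 5264.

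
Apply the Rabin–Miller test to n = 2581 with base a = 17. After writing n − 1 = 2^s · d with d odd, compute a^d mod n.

1612

n − 1 = 2580 = 2^2 · 645, so s = 2 and d = 645.
17^645 mod 2581 = 1612.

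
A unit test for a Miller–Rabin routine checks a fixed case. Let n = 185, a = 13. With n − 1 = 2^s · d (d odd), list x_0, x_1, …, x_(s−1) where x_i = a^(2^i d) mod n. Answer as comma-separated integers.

n − 1 = 184 = 2^3 · 23, so s = 3 and d = 23.
x_0 = 13^23 mod 185 = 2.
x_1 = 2^2 mod 185 = 4.
x_2 = 4^2 mod 185 = 16.

2, 4, 16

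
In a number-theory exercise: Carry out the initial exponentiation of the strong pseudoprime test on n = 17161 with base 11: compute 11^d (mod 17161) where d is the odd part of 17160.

n − 1 = 17160 = 2^3 · 2145, so s = 3 and d = 2145.
11^2145 mod 17161 = 2490.

2490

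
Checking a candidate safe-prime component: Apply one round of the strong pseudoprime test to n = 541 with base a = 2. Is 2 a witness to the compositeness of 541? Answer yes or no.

no

n − 1 = 540 = 2^2 · 135, so s = 2 and d = 135.
x_0 = 2^135 mod 541 = 52.
x_0 is neither 1 nor 540, so continue squaring.
x_1 = 52^2 mod 541 = 540.
x_1 ≡ −1, so 2 is not a witness.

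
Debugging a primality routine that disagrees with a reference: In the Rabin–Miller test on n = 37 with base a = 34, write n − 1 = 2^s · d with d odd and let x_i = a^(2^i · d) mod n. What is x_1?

n − 1 = 36 = 2^2 · 9, so s = 2 and d = 9.
x_0 = 34^9 mod 37 = 1.
x_1 = 1^2 mod 37 = 1.

1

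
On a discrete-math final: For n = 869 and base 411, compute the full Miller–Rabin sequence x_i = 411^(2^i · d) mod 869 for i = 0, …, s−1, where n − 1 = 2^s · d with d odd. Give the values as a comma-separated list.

n − 1 = 868 = 2^2 · 217, so s = 2 and d = 217.
x_0 = 411^217 mod 869 = 313.
x_1 = 313^2 mod 869 = 641.

313, 641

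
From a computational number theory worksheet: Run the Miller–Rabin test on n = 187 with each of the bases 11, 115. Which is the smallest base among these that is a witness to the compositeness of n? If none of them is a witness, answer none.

11

n − 1 = 186 = 2^1 · 93, so s = 1 and d = 93.
Base 11: x_0 = 11^93 mod 187 = 143. x_0 ∉ {1, 186} and s = 1, so 11 is a Miller–Rabin witness and 187 is composite.
Base 115: x_0 = 115^93 mod 187 = 81. x_0 ∉ {1, 186} and s = 1, so 115 is a Miller–Rabin witness and 187 is composite.
The smallest witness among the given bases is 11.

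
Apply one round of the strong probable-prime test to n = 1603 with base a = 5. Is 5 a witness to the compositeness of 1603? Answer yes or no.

n − 1 = 1602 = 2^1 · 801, so s = 1 and d = 801.
x_0 = 5^801 mod 1603 = 125.
x_0 ∉ {1, 1602} and s = 1, so 5 is a Miller–Rabin witness and 1603 is composite.

yes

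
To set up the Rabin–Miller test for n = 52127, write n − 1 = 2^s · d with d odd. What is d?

26063

Halving: 52126 → 26063; 26063 is odd.
So 52126 = 2^1 · 26063.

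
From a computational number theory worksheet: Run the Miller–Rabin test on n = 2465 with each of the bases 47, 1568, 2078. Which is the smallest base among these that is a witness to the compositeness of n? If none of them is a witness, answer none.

n − 1 = 2464 = 2^5 · 77, so s = 5 and d = 77.
Base 47: x_0 = 47^77 mod 2465 = 302. x_0 is neither 1 nor 2464, so continue squaring. x_1 = 302^2 mod 2465 = 2464. x_1 ≡ −1, so 47 is not a witness.
Base 1568: x_0 = 1568^77 mod 2465 = 2163. x_0 is neither 1 nor 2464, so continue squaring. x_1 = 2163^2 mod 2465 = 2464. x_1 ≡ −1, so 1568 is not a witness.
Base 2078: x_0 = 2078^77 mod 2465 = 2163. x_0 is neither 1 nor 2464, so continue squaring. x_1 = 2163^2 mod 2465 = 2464. x_1 ≡ −1, so 2078 is not a witness.
No listed base is a witness for 2465.

none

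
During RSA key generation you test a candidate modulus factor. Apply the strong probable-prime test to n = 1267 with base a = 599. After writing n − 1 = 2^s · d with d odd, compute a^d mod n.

n − 1 = 1266 = 2^1 · 633, so s = 1 and d = 633.
By repeated squaring, 599^633 ≡ 589 (mod 1267).

589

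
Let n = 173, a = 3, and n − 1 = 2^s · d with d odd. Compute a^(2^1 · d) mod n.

n − 1 = 172 = 2^2 · 43, so s = 2 and d = 43.
x_0 = 3^43 mod 173 = 93.
x_1 = 93^2 mod 173 = 172.

172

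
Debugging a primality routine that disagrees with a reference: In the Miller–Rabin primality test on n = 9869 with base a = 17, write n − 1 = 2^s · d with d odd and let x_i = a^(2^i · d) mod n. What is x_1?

3078

n − 1 = 9868 = 2^2 · 2467, so s = 2 and d = 2467.
x_0 = 17^2467 mod 9869 = 5675.
x_1 = 5675^2 mod 9869 = 3078.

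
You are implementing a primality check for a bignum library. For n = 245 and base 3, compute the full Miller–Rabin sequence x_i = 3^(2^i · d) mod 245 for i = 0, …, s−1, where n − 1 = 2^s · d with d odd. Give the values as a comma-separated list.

n − 1 = 244 = 2^2 · 61, so s = 2 and d = 61.
x_0 = 3^61 mod 245 = 38.
x_1 = 38^2 mod 245 = 219.

38, 219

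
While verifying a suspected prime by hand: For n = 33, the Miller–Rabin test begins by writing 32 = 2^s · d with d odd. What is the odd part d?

1

Halving: 32 → 16 → 8 → 4 → 2 → 1; 1 is odd.
So 32 = 2^5 · 1.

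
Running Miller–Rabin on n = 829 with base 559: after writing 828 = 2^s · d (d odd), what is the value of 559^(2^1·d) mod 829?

828

n − 1 = 828 = 2^2 · 207, so s = 2 and d = 207.
Repeated squaring mod 829: 559^1 ≡ 559, 559^2 ≡ 777, 559^4 ≡ 217, 559^8 ≡ 665, 559^16 ≡ 368, 559^32 ≡ 297, 559^64 ≡ 335, 559^128 ≡ 310.
207 = 128 + 64 + 8 + 4 + 2 + 1, so 559^207 ≡ 310·335·665·217·777·559 ≡ 246 (mod 829).
x_0 = 246.
x_1 = 246^2 mod 829 = 828.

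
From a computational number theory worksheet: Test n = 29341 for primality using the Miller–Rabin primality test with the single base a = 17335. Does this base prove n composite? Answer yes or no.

n − 1 = 29340 = 2^2 · 7335, so s = 2 and d = 7335.
x_0 = 17335^7335 mod 29341 = 7431.
x_0 is neither 1 nor 29340, so continue squaring.
x_1 = 7431^2 mod 29341 = 29340.
x_1 ≡ −1, so 17335 is not a witness.

no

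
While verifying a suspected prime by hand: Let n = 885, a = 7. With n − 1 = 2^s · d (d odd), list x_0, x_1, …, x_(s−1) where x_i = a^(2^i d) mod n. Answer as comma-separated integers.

322, 139

n − 1 = 884 = 2^2 · 221, so s = 2 and d = 221.
x_0 = 7^221 mod 885 = 322.
x_1 = 322^2 mod 885 = 139.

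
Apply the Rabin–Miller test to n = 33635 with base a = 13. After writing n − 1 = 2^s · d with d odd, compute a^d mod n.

n − 1 = 33634 = 2^1 · 16817, so s = 1 and d = 16817.
13^16817 mod 33635 = 9813.

9813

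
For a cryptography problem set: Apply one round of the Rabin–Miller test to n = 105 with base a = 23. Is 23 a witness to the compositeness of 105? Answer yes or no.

n − 1 = 104 = 2^3 · 13, so s = 3 and d = 13.
x_0 = 23^13 mod 105 = 23.
x_0 is neither 1 nor 104, so continue squaring.
x_1 = 23^2 mod 105 = 4.
x_2 = 4^2 mod 105 = 16.
Reached i = s−1 = 2 without hitting −1: 23 is a Miller–Rabin witness and 105 is composite.

yes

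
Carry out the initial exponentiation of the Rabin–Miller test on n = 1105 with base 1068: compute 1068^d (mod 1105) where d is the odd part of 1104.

n − 1 = 1104 = 2^4 · 69, so s = 4 and d = 69.
Repeated squaring mod 1105: 1068^1 ≡ 1068, 1068^2 ≡ 264, 1068^4 ≡ 81, 1068^8 ≡ 1036, 1068^16 ≡ 341, 1068^32 ≡ 256, 1068^64 ≡ 341.
69 = 64 + 4 + 1, so 1068^69 ≡ 341·81·1068 ≡ 148 (mod 1105).

148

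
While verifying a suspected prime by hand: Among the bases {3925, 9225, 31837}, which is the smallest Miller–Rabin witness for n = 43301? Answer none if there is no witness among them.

3925

n − 1 = 43300 = 2^2 · 10825, so s = 2 and d = 10825.
Base 3925: x_0 = 3925^10825 mod 43301 = 12475. x_0 is neither 1 nor 43300, so continue squaring. x_1 = 12475^2 mod 43301 = 1831. Reached i = s−1 = 1 without hitting −1: 3925 is a Miller–Rabin witness and 43301 is composite.
Base 9225: x_0 = 9225^10825 mod 43301 = 14436. x_0 is neither 1 nor 43300, so continue squaring. x_1 = 14436^2 mod 43301 = 33684. Reached i = s−1 = 1 without hitting −1: 9225 is a Miller–Rabin witness and 43301 is composite.
Base 31837: x_0 = 31837^10825 mod 43301 = 1342. x_0 is neither 1 nor 43300, so continue squaring. x_1 = 1342^2 mod 43301 = 25623. Reached i = s−1 = 1 without hitting −1: 31837 is a Miller–Rabin witness and 43301 is composite.
The smallest witness among the given bases is 3925.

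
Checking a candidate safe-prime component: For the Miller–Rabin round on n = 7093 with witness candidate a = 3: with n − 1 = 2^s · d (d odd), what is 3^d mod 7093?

n − 1 = 7092 = 2^2 · 1773, so s = 2 and d = 1773.
3^1773 mod 7093 = 4343.

4343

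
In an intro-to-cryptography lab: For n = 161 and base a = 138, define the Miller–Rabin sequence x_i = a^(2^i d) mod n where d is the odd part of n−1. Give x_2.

n − 1 = 160 = 2^5 · 5, so s = 5 and d = 5.
x_0 = 138^5 mod 161 = 115.
x_1 = 115^2 mod 161 = 23.
x_2 = 23^2 mod 161 = 46.

46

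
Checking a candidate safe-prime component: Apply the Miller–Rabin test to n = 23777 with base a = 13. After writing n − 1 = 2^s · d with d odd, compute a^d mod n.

n − 1 = 23776 = 2^5 · 743, so s = 5 and d = 743.
13^743 mod 23777 = 10192.

10192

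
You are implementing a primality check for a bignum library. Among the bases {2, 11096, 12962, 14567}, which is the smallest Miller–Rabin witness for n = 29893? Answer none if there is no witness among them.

2

n − 1 = 29892 = 2^2 · 7473, so s = 2 and d = 7473.
Base 2: x_0 = 2^7473 mod 29893 = 8525. x_0 is neither 1 nor 29892, so continue squaring. x_1 = 8525^2 mod 29893 = 5742. Reached i = s−1 = 1 without hitting −1: 2 is a Miller–Rabin witness and 29893 is composite.
Base 11096: x_0 = 11096^7473 mod 29893 = 7764. x_0 is neither 1 nor 29892, so continue squaring. x_1 = 7764^2 mod 29893 = 15408. Reached i = s−1 = 1 without hitting −1: 11096 is a Miller–Rabin witness and 29893 is composite.
Base 12962: x_0 = 12962^7473 mod 29893 = 6058. x_0 is neither 1 nor 29892, so continue squaring. x_1 = 6058^2 mod 29893 = 20653. Reached i = s−1 = 1 without hitting −1: 12962 is a Miller–Rabin witness and 29893 is composite.
Base 14567: x_0 = 14567^7473 mod 29893 = 27150. x_0 is neither 1 nor 29892, so continue squaring. x_1 = 27150^2 mod 29893 = 20906. Reached i = s−1 = 1 without hitting −1: 14567 is a Miller–Rabin witness and 29893 is composite.
The smallest witness among the given bases is 2.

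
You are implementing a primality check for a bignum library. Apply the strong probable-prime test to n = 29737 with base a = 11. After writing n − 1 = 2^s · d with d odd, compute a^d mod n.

7937

n − 1 = 29736 = 2^3 · 3717, so s = 3 and d = 3717.
Repeated squaring mod 29737: 11^1 ≡ 11, 11^2 ≡ 121, 11^4 ≡ 14641, 11^8 ≡ 14585, 11^16 ≡ 13464, 11^32 ≡ 2544, 11^64 ≡ 19007, 11^128 ≡ 20973, 11^256 ≡ 26762, 11^512 ≡ 18736, 11^1024 ≡ 22148, 11^2048 ≡ 22089.
3717 = 2048 + 1024 + 512 + 128 + 4 + 1, so 11^3717 ≡ 22089·22148·18736·20973·14641·11 ≡ 7937 (mod 29737).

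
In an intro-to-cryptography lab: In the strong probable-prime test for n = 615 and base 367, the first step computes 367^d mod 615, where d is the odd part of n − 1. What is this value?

118

n − 1 = 614 = 2^1 · 307, so s = 1 and d = 307.
367^307 mod 615 = 118.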